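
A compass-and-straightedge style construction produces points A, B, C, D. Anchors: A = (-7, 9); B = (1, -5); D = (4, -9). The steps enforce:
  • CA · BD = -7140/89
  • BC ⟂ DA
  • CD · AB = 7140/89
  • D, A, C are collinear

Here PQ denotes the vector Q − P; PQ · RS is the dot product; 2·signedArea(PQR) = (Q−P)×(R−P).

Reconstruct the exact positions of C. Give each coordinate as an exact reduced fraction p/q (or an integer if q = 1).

C = (125/89, -423/89)

1. C_x = 125/89  [D, A, C are collinear ∩ BC ⟂ DA]
2. C_y = -423/89  [D, A, C are collinear ∩ BC ⟂ DA]
   → C = (125/89, -423/89)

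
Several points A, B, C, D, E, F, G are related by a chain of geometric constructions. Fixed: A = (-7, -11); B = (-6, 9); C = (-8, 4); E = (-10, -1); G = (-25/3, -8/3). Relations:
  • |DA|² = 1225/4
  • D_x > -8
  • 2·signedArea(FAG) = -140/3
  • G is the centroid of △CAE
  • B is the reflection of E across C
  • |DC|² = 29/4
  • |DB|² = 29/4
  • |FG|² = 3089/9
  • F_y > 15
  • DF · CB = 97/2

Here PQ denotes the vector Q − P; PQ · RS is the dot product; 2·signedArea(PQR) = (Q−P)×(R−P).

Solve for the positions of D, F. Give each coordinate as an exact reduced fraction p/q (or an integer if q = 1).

D = (-7, 13/2)
F = (-17/3, 47/3)

1. F_x = -17/3  [line -25/3·x + -4/3·y + -79/3 = 0 ∩ |FG|² = 3089/9]
2. F_y = 47/3  [line -25/3·x + -4/3·y + -79/3 = 0 ∩ |FG|² = 3089/9]
   → F = (-17/3, 47/3)
3. D_x = -7  [line -2·x + -5·y + 37/2 = 0 ∩ |DB|² = 29/4]
4. D_y = 13/2  [line -2·x + -5·y + 37/2 = 0 ∩ |DB|² = 29/4]
   → D = (-7, 13/2)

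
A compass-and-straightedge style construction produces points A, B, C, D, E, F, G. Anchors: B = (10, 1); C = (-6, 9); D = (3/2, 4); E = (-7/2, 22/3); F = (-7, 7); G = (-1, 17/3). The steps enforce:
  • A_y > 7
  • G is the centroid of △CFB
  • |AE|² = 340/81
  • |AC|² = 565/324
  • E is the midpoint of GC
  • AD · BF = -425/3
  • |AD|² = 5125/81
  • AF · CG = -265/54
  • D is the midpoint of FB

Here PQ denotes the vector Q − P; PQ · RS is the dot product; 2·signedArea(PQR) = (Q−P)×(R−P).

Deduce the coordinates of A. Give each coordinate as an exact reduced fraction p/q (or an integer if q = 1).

A = (-11/2, 70/9)

1. A_x = -11/2  [AF · CG = -265/54 ∩ AD · BF = -425/3]
2. A_y = 70/9  [AF · CG = -265/54 ∩ AD · BF = -425/3]
   → A = (-11/2, 70/9)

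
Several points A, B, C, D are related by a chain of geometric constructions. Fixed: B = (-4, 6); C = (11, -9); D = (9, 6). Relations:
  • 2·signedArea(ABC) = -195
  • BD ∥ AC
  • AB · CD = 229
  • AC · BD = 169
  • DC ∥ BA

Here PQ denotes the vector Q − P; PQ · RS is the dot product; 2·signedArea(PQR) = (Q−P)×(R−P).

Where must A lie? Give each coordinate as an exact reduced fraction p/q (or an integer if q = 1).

1. A_x = -2  [BD ∥ AC ∩ DC ∥ BA]
2. A_y = -9  [BD ∥ AC ∩ DC ∥ BA]
   → A = (-2, -9)

A = (-2, -9)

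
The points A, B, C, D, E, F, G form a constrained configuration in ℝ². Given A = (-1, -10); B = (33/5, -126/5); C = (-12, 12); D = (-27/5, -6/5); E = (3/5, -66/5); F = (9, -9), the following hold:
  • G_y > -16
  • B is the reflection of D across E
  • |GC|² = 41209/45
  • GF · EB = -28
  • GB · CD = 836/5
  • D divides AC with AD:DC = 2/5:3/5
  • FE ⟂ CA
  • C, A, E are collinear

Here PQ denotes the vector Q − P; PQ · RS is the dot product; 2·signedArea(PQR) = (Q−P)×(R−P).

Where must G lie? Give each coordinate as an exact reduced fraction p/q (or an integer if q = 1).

G = (23/15, -226/15)

1. G_x = 23/15  [line -6·x + 12·y + 190 = 0 ∩ |GC|² = 41209/45]
2. G_y = -226/15  [line -6·x + 12·y + 190 = 0 ∩ |GC|² = 41209/45]
   → G = (23/15, -226/15)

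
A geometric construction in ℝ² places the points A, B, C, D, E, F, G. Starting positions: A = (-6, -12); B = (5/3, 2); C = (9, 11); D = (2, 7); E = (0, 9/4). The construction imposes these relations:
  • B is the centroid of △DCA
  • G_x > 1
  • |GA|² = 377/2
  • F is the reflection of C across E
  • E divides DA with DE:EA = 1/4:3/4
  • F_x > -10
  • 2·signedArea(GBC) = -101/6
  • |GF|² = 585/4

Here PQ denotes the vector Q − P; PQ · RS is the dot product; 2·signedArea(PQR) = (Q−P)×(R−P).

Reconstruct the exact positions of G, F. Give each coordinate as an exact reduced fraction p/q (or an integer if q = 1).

F = (-9, -13/2)
G = (3/2, -1/2)

1. G_x = 3/2  [line -9·x + 22/3·y + 103/6 = 0 ∩ |GA|² = 377/2]
2. G_y = -1/2  [line -9·x + 22/3·y + 103/6 = 0 ∩ |GA|² = 377/2]
   → G = (3/2, -1/2)
3. F_x = -9  [F is the reflection of C across E]
4. F_y = -13/2  [F is the reflection of C across E]
   → F = (-9, -13/2)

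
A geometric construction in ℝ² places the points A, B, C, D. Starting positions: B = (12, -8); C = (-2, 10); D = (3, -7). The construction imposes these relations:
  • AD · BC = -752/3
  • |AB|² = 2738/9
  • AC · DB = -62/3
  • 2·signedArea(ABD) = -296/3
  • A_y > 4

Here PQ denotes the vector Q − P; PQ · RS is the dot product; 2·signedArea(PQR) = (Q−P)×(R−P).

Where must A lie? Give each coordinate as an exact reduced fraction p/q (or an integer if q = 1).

1. A_x = -1/3  [2·signedArea(ABD) = -296/3 ∩ AC · DB = -62/3]
2. A_y = 13/3  [2·signedArea(ABD) = -296/3 ∩ AC · DB = -62/3]
   → A = (-1/3, 13/3)

A = (-1/3, 13/3)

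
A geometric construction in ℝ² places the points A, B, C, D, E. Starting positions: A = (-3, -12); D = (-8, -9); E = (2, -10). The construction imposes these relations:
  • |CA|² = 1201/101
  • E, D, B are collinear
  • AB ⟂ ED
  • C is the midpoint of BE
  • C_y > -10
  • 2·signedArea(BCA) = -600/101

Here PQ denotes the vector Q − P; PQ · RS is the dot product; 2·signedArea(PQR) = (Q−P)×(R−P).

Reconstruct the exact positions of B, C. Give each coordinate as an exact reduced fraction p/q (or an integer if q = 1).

B = (-278/101, -962/101)
C = (-38/101, -986/101)

1. B_x = -278/101  [E, D, B are collinear ∩ AB ⟂ ED]
2. B_y = -962/101  [E, D, B are collinear ∩ AB ⟂ ED]
   → B = (-278/101, -962/101)
3. C_x = -38/101  [C is the midpoint of BE]
4. C_y = -986/101  [C is the midpoint of BE]
   → C = (-38/101, -986/101)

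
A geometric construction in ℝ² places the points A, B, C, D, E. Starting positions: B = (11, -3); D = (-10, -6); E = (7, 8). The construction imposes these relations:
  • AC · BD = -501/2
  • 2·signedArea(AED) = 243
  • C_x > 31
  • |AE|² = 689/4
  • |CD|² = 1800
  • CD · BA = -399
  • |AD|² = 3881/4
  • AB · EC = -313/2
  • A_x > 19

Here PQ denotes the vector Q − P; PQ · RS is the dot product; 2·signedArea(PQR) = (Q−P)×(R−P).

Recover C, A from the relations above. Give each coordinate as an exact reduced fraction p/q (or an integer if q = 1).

1. A_x = 39/2  [line 14·x + -17·y + -205 = 0 ∩ |AD|² = 3881/4]
2. A_y = 4  [line 14·x + -17·y + -205 = 0 ∩ |AD|² = 3881/4]
   → A = (39/2, 4)
3. C_x = 32  [CD · BA = -399 ∩ AC · BD = -501/2]
4. C_y = 0  [CD · BA = -399 ∩ AC · BD = -501/2]
   → C = (32, 0)

A = (39/2, 4)
C = (32, 0)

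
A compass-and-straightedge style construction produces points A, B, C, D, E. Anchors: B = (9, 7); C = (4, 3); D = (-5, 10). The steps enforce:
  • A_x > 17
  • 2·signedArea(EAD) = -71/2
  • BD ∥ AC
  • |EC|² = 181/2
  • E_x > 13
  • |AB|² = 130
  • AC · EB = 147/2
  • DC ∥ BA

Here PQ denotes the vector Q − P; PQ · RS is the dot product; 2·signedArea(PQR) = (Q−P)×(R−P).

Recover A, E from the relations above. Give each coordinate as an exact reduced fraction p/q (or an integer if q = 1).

A = (18, 0)
E = (27/2, 7/2)

1. A_x = 18  [BD ∥ AC ∩ DC ∥ BA]
2. A_y = 0  [BD ∥ AC ∩ DC ∥ BA]
   → A = (18, 0)
3. E_x = 27/2  [2·signedArea(EAD) = -71/2 ∩ AC · EB = 147/2]
4. E_y = 7/2  [2·signedArea(EAD) = -71/2 ∩ AC · EB = 147/2]
   → E = (27/2, 7/2)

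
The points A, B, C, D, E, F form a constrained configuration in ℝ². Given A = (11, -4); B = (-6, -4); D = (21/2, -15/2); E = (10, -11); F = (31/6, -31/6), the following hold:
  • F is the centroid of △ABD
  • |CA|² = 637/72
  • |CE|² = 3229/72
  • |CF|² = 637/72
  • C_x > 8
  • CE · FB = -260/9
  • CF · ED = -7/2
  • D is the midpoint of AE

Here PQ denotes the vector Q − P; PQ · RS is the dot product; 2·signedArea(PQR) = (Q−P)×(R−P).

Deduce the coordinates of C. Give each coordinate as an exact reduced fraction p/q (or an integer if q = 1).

C = (97/12, -55/12)

1. C_x = 97/12  [CF · ED = -7/2 ∩ CE · FB = -260/9]
2. C_y = -55/12  [CF · ED = -7/2 ∩ CE · FB = -260/9]
   → C = (97/12, -55/12)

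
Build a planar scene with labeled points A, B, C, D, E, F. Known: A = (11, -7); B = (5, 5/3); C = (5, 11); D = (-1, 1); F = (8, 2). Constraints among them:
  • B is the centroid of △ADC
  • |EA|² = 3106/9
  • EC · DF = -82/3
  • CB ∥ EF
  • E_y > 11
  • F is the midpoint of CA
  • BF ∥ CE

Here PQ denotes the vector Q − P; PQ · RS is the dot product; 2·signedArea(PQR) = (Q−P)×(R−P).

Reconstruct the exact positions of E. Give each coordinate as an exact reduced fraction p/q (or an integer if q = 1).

E = (8, 34/3)

1. E_x = 8  [CB ∥ EF ∩ BF ∥ CE]
2. E_y = 34/3  [CB ∥ EF ∩ BF ∥ CE]
   → E = (8, 34/3)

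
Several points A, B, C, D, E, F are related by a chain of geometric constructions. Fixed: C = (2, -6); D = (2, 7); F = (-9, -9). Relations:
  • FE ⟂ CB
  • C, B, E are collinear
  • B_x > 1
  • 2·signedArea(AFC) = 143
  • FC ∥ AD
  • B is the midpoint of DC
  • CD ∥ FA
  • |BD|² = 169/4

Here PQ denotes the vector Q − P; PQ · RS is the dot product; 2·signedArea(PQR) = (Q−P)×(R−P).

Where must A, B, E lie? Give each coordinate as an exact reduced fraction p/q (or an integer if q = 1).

1. A_x = -9  [FC ∥ AD ∩ CD ∥ FA]
2. A_y = 4  [FC ∥ AD ∩ CD ∥ FA]
   → A = (-9, 4)
3. B_x = 2  [B is the midpoint of DC]
4. B_y = 1/2  [B is the midpoint of DC]
   → B = (2, 1/2)
5. E_x = 2  [C, B, E are collinear ∩ FE ⟂ CB]
6. E_y = -9  [C, B, E are collinear ∩ FE ⟂ CB]
   → E = (2, -9)

A = (-9, 4)
B = (2, 1/2)
E = (2, -9)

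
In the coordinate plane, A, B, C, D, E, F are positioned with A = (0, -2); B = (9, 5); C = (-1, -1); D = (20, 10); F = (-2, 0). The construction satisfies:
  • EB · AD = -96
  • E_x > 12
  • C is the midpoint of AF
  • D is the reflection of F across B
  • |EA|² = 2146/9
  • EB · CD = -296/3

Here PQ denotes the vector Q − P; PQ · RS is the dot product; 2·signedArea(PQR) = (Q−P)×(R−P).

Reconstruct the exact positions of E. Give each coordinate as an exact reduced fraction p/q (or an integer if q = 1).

1. E_x = 13  [EB · CD = -296/3 ∩ EB · AD = -96]
2. E_y = 19/3  [EB · CD = -296/3 ∩ EB · AD = -96]
   → E = (13, 19/3)

E = (13, 19/3)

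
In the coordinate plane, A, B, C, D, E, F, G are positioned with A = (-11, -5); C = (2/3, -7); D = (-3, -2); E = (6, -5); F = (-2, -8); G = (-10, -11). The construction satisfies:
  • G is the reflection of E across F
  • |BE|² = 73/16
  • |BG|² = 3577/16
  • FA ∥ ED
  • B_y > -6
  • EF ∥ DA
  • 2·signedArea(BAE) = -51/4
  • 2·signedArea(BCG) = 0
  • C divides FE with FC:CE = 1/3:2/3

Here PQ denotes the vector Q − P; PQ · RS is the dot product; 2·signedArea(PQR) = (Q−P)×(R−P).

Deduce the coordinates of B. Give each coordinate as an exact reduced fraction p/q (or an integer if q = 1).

B = (4, -23/4)

1. B_x = 4  [2·signedArea(BCG) = 0 ∩ 2·signedArea(BAE) = -51/4]
2. B_y = -23/4  [2·signedArea(BCG) = 0 ∩ 2·signedArea(BAE) = -51/4]
   → B = (4, -23/4)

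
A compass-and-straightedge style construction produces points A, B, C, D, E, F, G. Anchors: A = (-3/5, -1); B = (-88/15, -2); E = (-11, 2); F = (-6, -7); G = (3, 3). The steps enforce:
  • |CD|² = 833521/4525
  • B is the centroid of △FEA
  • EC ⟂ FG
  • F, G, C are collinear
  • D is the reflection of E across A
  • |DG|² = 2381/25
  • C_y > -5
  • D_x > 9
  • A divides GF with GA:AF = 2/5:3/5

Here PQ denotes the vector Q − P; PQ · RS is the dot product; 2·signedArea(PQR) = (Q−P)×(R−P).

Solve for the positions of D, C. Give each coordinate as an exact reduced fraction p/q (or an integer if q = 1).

C = (-681/181, -817/181)
D = (49/5, -4)

1. D_x = 49/5  [D is the reflection of E across A]
2. D_y = -4  [D is the reflection of E across A]
   → D = (49/5, -4)
3. C_x = -681/181  [F, G, C are collinear ∩ EC ⟂ FG]
4. C_y = -817/181  [F, G, C are collinear ∩ EC ⟂ FG]
   → C = (-681/181, -817/181)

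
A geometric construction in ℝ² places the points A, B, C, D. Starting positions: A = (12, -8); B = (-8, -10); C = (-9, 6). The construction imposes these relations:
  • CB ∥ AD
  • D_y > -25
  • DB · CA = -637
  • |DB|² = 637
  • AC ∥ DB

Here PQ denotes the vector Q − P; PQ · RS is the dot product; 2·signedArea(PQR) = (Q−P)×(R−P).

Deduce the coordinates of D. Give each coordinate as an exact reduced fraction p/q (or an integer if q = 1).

1. D_x = 13  [AC ∥ DB ∩ CB ∥ AD]
2. D_y = -24  [AC ∥ DB ∩ CB ∥ AD]
   → D = (13, -24)

D = (13, -24)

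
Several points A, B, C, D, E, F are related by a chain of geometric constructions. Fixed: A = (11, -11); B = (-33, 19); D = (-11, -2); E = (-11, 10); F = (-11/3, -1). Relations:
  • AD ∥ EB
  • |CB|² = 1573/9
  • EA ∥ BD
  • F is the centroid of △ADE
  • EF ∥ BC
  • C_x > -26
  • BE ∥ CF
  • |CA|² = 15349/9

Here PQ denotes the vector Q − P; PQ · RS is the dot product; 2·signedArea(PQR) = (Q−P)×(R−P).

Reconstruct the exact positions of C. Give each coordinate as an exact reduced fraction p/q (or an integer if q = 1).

C = (-77/3, 8)

1. C_x = -77/3  [BE ∥ CF ∩ EF ∥ BC]
2. C_y = 8  [BE ∥ CF ∩ EF ∥ BC]
   → C = (-77/3, 8)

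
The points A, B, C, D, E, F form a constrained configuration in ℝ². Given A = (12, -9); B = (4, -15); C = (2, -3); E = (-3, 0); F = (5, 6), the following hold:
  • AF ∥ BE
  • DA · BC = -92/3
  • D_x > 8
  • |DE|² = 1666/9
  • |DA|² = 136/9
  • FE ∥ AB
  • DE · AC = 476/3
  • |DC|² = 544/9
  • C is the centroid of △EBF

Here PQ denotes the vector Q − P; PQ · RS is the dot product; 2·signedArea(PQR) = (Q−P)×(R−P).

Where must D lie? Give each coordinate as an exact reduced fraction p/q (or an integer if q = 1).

D = (26/3, -7)

1. D_x = 26/3  [DA · BC = -92/3 ∩ DE · AC = 476/3]
2. D_y = -7  [DA · BC = -92/3 ∩ DE · AC = 476/3]
   → D = (26/3, -7)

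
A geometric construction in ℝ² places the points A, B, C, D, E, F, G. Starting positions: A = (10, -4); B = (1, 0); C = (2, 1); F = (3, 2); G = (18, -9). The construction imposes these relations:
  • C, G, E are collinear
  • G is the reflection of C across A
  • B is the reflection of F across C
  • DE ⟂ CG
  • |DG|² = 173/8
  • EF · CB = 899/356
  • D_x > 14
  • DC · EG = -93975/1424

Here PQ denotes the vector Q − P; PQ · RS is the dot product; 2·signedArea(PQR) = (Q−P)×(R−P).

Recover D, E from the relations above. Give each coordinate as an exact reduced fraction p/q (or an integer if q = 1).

D = (57/4, -25/4)
E = (1252/89, -2329/356)

1. E_x = 1252/89  [C, G, E are collinear ∩ EF · CB = 899/356]
2. E_y = -2329/356  [C, G, E are collinear ∩ EF · CB = 899/356]
   → E = (1252/89, -2329/356)
3. D_x = 57/4  [line -350/89·x + 875/356·y + 101675/1424 = 0 ∩ |DG|² = 173/8]
4. D_y = -25/4  [line -350/89·x + 875/356·y + 101675/1424 = 0 ∩ |DG|² = 173/8]
   → D = (57/4, -25/4)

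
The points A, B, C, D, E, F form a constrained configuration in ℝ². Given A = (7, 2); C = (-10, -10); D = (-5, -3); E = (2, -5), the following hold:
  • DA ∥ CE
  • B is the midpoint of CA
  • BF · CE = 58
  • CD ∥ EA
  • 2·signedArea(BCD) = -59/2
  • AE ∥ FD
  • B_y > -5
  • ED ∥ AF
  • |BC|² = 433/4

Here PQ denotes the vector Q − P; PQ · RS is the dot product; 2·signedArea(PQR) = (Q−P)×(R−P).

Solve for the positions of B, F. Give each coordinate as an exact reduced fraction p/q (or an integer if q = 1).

1. B_x = -3/2  [B is the midpoint of CA]
2. B_y = -4  [B is the midpoint of CA]
   → B = (-3/2, -4)
3. F_x = 0  [AE ∥ FD ∩ ED ∥ AF]
4. F_y = 4  [AE ∥ FD ∩ ED ∥ AF]
   → F = (0, 4)

B = (-3/2, -4)
F = (0, 4)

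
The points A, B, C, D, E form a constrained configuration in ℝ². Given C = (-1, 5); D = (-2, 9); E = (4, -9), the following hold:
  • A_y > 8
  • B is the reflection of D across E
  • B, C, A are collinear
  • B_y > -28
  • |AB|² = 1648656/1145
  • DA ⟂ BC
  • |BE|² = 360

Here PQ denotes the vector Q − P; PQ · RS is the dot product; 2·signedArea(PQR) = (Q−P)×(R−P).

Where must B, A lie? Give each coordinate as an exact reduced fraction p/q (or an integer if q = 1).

A = (-2674/1145, 10173/1145)
B = (10, -27)

1. B_x = 10  [B is the reflection of D across E]
2. B_y = -27  [B is the reflection of D across E]
   → B = (10, -27)
3. A_x = -2674/1145  [B, C, A are collinear ∩ DA ⟂ BC]
4. A_y = 10173/1145  [B, C, A are collinear ∩ DA ⟂ BC]
   → A = (-2674/1145, 10173/1145)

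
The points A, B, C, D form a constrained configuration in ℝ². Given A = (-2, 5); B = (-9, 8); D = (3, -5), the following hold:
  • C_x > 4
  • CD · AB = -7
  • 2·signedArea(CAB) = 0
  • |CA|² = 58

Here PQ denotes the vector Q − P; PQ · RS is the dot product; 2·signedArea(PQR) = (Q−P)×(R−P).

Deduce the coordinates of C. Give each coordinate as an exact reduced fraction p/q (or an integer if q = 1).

C = (5, 2)

1. C_x = 5  [2·signedArea(CAB) = 0 ∩ CD · AB = -7]
2. C_y = 2  [2·signedArea(CAB) = 0 ∩ CD · AB = -7]
   → C = (5, 2)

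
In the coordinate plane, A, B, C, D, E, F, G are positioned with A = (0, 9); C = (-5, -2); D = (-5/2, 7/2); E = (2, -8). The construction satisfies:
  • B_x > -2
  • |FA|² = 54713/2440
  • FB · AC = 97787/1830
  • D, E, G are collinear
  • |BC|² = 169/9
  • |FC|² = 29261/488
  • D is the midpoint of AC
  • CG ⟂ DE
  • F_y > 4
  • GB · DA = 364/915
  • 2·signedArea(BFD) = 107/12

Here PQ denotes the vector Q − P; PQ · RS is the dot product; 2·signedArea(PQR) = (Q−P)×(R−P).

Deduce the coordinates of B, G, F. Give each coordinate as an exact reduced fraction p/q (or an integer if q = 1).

B = (-1, -1/3)
F = (-589/1220, 5233/1220)
G = (-589/610, -257/610)

1. G_x = -589/610  [D, E, G are collinear ∩ CG ⟂ DE]
2. G_y = -257/610  [D, E, G are collinear ∩ CG ⟂ DE]
   → G = (-589/610, -257/610)
3. B_x = -1  [line 5/2·x + 11/2·y + 13/3 = 0 ∩ |BC|² = 169/9]
4. B_y = -1/3  [line 5/2·x + 11/2·y + 13/3 = 0 ∩ |BC|² = 169/9]
   → B = (-1, -1/3)
5. F_x = -589/1220  [2·signedArea(BFD) = 107/12 ∩ FB · AC = 97787/1830]
6. F_y = 5233/1220  [2·signedArea(BFD) = 107/12 ∩ FB · AC = 97787/1830]
   → F = (-589/1220, 5233/1220)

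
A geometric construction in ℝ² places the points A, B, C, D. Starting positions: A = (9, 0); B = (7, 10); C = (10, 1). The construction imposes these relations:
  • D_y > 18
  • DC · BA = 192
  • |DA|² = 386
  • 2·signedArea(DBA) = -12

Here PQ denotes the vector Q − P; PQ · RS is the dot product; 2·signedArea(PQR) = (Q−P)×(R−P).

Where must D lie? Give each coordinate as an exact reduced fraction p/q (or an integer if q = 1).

D = (4, 19)

1. D_x = 4  [DC · BA = 192 ∩ 2·signedArea(DBA) = -12]
2. D_y = 19  [DC · BA = 192 ∩ 2·signedArea(DBA) = -12]
   → D = (4, 19)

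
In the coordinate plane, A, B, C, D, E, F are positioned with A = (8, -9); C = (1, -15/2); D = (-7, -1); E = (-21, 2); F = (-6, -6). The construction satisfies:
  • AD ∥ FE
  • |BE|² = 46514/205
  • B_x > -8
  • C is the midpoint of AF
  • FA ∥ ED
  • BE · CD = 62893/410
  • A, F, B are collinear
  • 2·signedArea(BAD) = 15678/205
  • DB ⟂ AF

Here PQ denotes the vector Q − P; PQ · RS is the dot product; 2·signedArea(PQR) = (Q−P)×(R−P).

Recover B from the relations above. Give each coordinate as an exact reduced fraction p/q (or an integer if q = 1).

1. B_x = -1636/205  [A, F, B are collinear ∩ DB ⟂ AF]
2. B_y = -1143/205  [A, F, B are collinear ∩ DB ⟂ AF]
   → B = (-1636/205, -1143/205)

B = (-1636/205, -1143/205)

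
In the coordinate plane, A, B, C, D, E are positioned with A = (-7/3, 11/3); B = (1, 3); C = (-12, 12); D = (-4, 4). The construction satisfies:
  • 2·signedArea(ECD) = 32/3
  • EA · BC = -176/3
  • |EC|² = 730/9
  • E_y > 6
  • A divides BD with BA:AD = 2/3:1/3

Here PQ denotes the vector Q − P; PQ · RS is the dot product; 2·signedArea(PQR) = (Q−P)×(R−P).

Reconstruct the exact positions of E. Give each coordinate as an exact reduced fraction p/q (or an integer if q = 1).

E = (-5, 19/3)

1. E_x = -5  [2·signedArea(ECD) = 32/3 ∩ EA · BC = -176/3]
2. E_y = 19/3  [2·signedArea(ECD) = 32/3 ∩ EA · BC = -176/3]
   → E = (-5, 19/3)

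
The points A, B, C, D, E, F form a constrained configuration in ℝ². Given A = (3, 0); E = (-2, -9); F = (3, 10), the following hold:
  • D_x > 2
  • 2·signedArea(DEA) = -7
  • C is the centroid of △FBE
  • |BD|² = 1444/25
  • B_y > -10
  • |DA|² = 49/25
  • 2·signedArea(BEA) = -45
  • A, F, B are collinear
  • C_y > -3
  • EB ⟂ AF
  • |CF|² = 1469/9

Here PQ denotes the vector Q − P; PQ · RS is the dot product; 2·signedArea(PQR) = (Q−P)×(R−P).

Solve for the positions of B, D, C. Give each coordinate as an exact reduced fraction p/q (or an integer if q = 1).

1. B_x = 3  [A, F, B are collinear ∩ EB ⟂ AF]
2. B_y = -9  [A, F, B are collinear ∩ EB ⟂ AF]
   → B = (3, -9)
3. D_x = 3  [line -9·x + 5·y + 34 = 0 ∩ |BD|² = 1444/25]
4. D_y = -7/5  [line -9·x + 5·y + 34 = 0 ∩ |BD|² = 1444/25]
   → D = (3, -7/5)
5. C_x = 4/3  [C is the centroid of △FBE]
6. C_y = -8/3  [C is the centroid of △FBE]
   → C = (4/3, -8/3)

B = (3, -9)
C = (4/3, -8/3)
D = (3, -7/5)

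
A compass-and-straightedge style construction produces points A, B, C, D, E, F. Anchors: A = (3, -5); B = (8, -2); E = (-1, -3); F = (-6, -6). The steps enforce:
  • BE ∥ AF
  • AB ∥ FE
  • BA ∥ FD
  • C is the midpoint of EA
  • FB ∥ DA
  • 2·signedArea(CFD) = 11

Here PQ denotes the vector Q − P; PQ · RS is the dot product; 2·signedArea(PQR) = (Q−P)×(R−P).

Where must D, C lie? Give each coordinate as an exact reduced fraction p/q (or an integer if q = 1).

C = (1, -4)
D = (-11, -9)

1. D_x = -11  [FB ∥ DA ∩ BA ∥ FD]
2. D_y = -9  [FB ∥ DA ∩ BA ∥ FD]
   → D = (-11, -9)
3. C_x = 1  [C is the midpoint of EA]
4. C_y = -4  [C is the midpoint of EA]
   → C = (1, -4)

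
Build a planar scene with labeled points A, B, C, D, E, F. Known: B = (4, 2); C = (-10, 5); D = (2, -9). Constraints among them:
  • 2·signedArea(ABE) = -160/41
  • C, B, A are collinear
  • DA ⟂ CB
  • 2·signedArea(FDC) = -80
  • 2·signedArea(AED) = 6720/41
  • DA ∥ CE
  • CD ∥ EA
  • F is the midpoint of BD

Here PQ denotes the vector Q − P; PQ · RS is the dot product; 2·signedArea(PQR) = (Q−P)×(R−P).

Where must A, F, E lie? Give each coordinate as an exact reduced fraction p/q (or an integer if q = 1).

1. A_x = 178/41  [C, B, A are collinear ∩ DA ⟂ CB]
2. A_y = 79/41  [C, B, A are collinear ∩ DA ⟂ CB]
   → A = (178/41, 79/41)
3. F_x = 3  [F is the midpoint of BD]
4. F_y = -7/2  [F is the midpoint of BD]
   → F = (3, -7/2)
5. E_x = -314/41  [CD ∥ EA ∩ DA ∥ CE]
6. E_y = 653/41  [CD ∥ EA ∩ DA ∥ CE]
   → E = (-314/41, 653/41)

A = (178/41, 79/41)
E = (-314/41, 653/41)
F = (3, -7/2)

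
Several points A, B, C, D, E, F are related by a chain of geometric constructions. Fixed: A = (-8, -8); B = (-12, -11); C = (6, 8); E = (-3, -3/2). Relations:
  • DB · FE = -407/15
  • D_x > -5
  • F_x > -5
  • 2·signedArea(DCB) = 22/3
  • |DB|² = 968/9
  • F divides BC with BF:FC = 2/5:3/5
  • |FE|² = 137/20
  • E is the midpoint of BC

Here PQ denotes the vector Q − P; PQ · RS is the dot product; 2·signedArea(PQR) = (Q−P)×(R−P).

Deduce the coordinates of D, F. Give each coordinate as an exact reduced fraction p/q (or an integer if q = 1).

1. D_x = -14/3  [line 19·x + -18·y + 68/3 = 0 ∩ |DB|² = 968/9]
2. D_y = -11/3  [line 19·x + -18·y + 68/3 = 0 ∩ |DB|² = 968/9]
   → D = (-14/3, -11/3)
3. F_x = -24/5  [DB · FE = -407/15 ∩ F divides BC with BF:FC = 2/5:3/5]
4. F_y = -17/5  [DB · FE = -407/15 ∩ F divides BC with BF:FC = 2/5:3/5]
   → F = (-24/5, -17/5)

D = (-14/3, -11/3)
F = (-24/5, -17/5)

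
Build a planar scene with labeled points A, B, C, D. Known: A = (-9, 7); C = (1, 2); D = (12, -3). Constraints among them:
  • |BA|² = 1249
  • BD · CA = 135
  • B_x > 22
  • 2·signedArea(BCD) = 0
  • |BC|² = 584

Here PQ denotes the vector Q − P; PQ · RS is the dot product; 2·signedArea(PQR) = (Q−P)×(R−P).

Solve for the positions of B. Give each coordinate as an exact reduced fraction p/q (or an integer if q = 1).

B = (23, -8)

1. B_x = 23  [2·signedArea(BCD) = 0 ∩ BD · CA = 135]
2. B_y = -8  [2·signedArea(BCD) = 0 ∩ BD · CA = 135]
   → B = (23, -8)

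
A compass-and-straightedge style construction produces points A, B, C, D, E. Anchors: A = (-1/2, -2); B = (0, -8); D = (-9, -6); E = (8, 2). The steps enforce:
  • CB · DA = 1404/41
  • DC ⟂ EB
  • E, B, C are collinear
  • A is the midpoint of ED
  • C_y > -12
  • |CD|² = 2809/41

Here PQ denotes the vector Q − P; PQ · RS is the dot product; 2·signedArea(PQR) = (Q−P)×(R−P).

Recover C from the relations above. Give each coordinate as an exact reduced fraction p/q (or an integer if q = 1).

1. C_x = -104/41  [E, B, C are collinear ∩ DC ⟂ EB]
2. C_y = -458/41  [E, B, C are collinear ∩ DC ⟂ EB]
   → C = (-104/41, -458/41)

C = (-104/41, -458/41)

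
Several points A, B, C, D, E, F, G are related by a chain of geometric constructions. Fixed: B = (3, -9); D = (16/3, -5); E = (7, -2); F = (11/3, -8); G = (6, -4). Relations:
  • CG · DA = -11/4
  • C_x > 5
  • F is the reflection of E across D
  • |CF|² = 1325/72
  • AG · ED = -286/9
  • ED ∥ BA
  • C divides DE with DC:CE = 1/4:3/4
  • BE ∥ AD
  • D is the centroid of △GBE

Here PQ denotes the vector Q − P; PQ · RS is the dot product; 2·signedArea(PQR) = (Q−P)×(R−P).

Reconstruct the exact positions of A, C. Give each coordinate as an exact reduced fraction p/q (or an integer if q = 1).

A = (4/3, -12)
C = (23/4, -17/4)

1. A_x = 4/3  [BE ∥ AD ∩ ED ∥ BA]
2. A_y = -12  [BE ∥ AD ∩ ED ∥ BA]
   → A = (4/3, -12)
3. C_x = 23/4  [C divides DE with DC:CE = 1/4:3/4]
4. C_y = -17/4  [C divides DE with DC:CE = 1/4:3/4]
   → C = (23/4, -17/4)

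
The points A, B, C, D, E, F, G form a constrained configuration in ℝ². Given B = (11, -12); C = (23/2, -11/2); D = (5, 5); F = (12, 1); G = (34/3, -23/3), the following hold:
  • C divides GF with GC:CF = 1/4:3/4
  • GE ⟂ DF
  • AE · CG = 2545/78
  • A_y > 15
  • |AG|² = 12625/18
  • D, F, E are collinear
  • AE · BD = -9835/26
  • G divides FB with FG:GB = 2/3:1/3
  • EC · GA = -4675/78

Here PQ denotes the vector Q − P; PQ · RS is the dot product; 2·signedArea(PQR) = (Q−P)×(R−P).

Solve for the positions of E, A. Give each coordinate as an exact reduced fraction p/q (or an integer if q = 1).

A = (-3/2, 31/2)
E = (198/13, -11/13)

1. E_x = 198/13  [D, F, E are collinear ∩ GE ⟂ DF]
2. E_y = -11/13  [D, F, E are collinear ∩ GE ⟂ DF]
   → E = (198/13, -11/13)
3. A_x = -3/2  [AE · BD = -9835/26 ∩ EC · GA = -4675/78]
4. A_y = 31/2  [AE · BD = -9835/26 ∩ EC · GA = -4675/78]
   → A = (-3/2, 31/2)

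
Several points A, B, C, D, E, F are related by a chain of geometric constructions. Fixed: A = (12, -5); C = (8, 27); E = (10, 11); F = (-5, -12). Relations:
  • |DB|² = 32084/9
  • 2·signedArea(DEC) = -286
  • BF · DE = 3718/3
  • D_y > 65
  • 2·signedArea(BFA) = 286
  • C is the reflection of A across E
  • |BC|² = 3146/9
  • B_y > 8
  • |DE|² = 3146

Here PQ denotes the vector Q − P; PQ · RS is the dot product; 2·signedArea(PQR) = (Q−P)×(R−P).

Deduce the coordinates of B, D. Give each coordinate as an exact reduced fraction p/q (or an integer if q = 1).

B = (13/3, 26/3)
D = (21, 66)

1. D_x = 21  [line -16·x + -2·y + 468 = 0 ∩ |DE|² = 3146]
2. D_y = 66  [line -16·x + -2·y + 468 = 0 ∩ |DE|² = 3146]
   → D = (21, 66)
3. B_x = 13/3  [2·signedArea(BFA) = 286 ∩ BF · DE = 3718/3]
4. B_y = 26/3  [2·signedArea(BFA) = 286 ∩ BF · DE = 3718/3]
   → B = (13/3, 26/3)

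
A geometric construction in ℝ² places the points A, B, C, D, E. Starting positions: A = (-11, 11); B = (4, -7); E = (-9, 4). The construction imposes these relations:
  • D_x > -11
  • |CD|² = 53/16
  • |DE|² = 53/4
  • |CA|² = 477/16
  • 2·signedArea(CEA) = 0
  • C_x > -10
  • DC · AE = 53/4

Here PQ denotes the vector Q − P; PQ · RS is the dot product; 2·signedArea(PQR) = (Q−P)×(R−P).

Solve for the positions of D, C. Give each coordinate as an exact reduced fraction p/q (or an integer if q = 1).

C = (-19/2, 23/4)
D = (-10, 15/2)

1. C_x = -19/2  [line -7·x + -2·y + -55 = 0 ∩ |CA|² = 477/16]
2. C_y = 23/4  [line -7·x + -2·y + -55 = 0 ∩ |CA|² = 477/16]
   → C = (-19/2, 23/4)
3. D_x = -10  [line -2·x + 7·y + -145/2 = 0 ∩ |DE|² = 53/4]
4. D_y = 15/2  [line -2·x + 7·y + -145/2 = 0 ∩ |DE|² = 53/4]
   → D = (-10, 15/2)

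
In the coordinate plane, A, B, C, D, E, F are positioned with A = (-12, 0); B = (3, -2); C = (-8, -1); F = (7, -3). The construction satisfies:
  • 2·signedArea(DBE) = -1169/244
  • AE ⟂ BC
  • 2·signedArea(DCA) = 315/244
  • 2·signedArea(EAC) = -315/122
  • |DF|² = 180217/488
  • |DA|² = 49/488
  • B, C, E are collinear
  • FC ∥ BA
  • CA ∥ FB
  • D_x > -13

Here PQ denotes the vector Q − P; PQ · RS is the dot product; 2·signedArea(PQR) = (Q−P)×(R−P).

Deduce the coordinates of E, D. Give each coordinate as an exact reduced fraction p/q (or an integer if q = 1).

1. E_x = -1471/122  [B, C, E are collinear ∩ AE ⟂ BC]
2. E_y = -77/122  [B, C, E are collinear ∩ AE ⟂ BC]
   → E = (-1471/122, -77/122)
3. D_x = -2935/244  [2·signedArea(DCA) = 315/244 ∩ 2·signedArea(DBE) = -1169/244]
4. D_y = -77/244  [2·signedArea(DCA) = 315/244 ∩ 2·signedArea(DBE) = -1169/244]
   → D = (-2935/244, -77/244)

D = (-2935/244, -77/244)
E = (-1471/122, -77/122)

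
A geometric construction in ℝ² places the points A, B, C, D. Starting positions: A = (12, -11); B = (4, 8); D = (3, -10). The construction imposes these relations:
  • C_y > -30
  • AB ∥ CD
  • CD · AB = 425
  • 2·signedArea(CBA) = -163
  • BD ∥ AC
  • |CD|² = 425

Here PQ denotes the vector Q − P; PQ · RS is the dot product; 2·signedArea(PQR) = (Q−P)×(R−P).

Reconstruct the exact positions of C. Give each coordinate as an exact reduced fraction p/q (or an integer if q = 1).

1. C_x = 11  [AB ∥ CD ∩ BD ∥ AC]
2. C_y = -29  [AB ∥ CD ∩ BD ∥ AC]
   → C = (11, -29)

C = (11, -29)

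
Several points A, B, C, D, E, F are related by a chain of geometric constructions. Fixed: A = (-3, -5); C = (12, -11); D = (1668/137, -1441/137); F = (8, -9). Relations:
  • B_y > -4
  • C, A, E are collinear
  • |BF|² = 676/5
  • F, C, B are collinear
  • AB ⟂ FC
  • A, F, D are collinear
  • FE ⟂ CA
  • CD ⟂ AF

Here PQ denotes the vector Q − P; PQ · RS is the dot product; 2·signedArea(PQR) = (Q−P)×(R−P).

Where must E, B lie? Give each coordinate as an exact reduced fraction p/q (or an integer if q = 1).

B = (-12/5, -19/5)
E = (228/29, -271/29)

1. E_x = 228/29  [C, A, E are collinear ∩ FE ⟂ CA]
2. E_y = -271/29  [C, A, E are collinear ∩ FE ⟂ CA]
   → E = (228/29, -271/29)
3. B_x = -12/5  [F, C, B are collinear ∩ AB ⟂ FC]
4. B_y = -19/5  [F, C, B are collinear ∩ AB ⟂ FC]
   → B = (-12/5, -19/5)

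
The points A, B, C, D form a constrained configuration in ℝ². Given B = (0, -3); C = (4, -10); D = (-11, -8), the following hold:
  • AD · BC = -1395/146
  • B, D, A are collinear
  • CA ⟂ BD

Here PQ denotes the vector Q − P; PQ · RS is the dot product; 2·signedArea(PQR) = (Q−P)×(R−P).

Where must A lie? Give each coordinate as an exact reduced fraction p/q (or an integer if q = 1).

1. A_x = 99/146  [B, D, A are collinear ∩ CA ⟂ BD]
2. A_y = -393/146  [B, D, A are collinear ∩ CA ⟂ BD]
   → A = (99/146, -393/146)

A = (99/146, -393/146)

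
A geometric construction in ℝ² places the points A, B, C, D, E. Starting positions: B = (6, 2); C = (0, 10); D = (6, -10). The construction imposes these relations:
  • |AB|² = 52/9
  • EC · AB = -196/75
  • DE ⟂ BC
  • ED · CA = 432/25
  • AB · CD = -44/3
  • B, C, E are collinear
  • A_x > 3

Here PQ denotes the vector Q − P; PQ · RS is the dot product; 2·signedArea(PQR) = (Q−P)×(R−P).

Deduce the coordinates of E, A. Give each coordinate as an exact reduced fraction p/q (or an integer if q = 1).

1. E_x = 294/25  [B, C, E are collinear ∩ DE ⟂ BC]
2. E_y = -142/25  [B, C, E are collinear ∩ DE ⟂ BC]
   → E = (294/25, -142/25)
3. A_x = 4  [AB · CD = -44/3 ∩ EC · AB = -196/75]
4. A_y = 2/3  [AB · CD = -44/3 ∩ EC · AB = -196/75]
   → A = (4, 2/3)

A = (4, 2/3)
E = (294/25, -142/25)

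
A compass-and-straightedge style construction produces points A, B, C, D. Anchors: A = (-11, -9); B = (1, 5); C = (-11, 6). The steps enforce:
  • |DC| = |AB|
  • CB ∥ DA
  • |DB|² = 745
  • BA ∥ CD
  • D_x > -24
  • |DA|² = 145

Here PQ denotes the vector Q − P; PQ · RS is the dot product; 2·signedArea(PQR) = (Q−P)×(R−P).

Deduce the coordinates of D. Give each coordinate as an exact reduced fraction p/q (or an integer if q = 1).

1. D_x = -23  [CB ∥ DA ∩ BA ∥ CD]
2. D_y = -8  [CB ∥ DA ∩ BA ∥ CD]
   → D = (-23, -8)

D = (-23, -8)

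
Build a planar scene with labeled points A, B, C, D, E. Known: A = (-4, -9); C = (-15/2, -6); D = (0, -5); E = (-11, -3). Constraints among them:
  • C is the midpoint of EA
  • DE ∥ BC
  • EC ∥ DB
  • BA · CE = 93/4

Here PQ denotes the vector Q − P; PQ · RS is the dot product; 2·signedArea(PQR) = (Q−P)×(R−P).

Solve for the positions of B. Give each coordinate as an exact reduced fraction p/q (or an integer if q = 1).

B = (7/2, -8)

1. B_x = 7/2  [DE ∥ BC ∩ EC ∥ DB]
2. B_y = -8  [DE ∥ BC ∩ EC ∥ DB]
   → B = (7/2, -8)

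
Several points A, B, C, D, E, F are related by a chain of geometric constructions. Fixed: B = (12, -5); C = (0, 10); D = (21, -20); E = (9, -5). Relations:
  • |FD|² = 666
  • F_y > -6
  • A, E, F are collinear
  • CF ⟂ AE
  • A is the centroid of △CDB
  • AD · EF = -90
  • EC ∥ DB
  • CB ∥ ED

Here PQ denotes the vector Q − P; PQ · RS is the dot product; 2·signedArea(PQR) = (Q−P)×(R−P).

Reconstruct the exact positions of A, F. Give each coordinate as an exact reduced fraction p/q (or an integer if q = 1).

1. A_x = 11  [A is the centroid of △CDB]
2. A_y = -5  [A is the centroid of △CDB]
   → A = (11, -5)
3. F_x = 0  [A, E, F are collinear ∩ CF ⟂ AE]
4. F_y = -5  [A, E, F are collinear ∩ CF ⟂ AE]
   → F = (0, -5)

A = (11, -5)
F = (0, -5)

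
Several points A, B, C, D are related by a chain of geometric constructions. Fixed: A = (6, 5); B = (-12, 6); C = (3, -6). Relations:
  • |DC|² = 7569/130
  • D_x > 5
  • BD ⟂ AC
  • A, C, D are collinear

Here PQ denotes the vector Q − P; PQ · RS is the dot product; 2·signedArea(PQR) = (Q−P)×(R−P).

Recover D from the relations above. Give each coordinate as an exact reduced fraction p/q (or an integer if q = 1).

1. D_x = 651/130  [A, C, D are collinear ∩ BD ⟂ AC]
2. D_y = 177/130  [A, C, D are collinear ∩ BD ⟂ AC]
   → D = (651/130, 177/130)

D = (651/130, 177/130)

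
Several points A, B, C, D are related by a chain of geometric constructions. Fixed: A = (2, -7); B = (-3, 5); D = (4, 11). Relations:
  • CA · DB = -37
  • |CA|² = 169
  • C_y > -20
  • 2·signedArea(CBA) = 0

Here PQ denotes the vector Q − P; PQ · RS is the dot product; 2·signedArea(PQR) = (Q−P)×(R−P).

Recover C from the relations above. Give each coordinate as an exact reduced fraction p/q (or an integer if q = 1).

1. C_x = 7  [2·signedArea(CBA) = 0 ∩ CA · DB = -37]
2. C_y = -19  [2·signedArea(CBA) = 0 ∩ CA · DB = -37]
   → C = (7, -19)

C = (7, -19)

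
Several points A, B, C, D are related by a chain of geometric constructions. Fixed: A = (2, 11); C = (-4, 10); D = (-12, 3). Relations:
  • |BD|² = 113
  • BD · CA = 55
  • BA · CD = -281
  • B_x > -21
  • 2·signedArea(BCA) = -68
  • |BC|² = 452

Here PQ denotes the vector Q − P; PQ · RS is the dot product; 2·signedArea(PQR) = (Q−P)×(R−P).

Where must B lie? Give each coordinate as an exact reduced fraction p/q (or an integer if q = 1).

B = (-20, -4)

1. B_x = -20  [2·signedArea(BCA) = -68 ∩ BA · CD = -281]
2. B_y = -4  [2·signedArea(BCA) = -68 ∩ BA · CD = -281]
   → B = (-20, -4)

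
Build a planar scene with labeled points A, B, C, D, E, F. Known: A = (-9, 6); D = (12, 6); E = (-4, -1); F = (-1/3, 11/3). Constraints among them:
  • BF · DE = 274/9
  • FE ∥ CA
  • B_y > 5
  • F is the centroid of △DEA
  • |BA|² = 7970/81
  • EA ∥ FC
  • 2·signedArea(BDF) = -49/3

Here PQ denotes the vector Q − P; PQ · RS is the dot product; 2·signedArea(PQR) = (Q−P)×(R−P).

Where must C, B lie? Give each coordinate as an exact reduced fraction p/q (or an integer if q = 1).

B = (8/9, 47/9)
C = (-16/3, 32/3)

1. C_x = -16/3  [FE ∥ CA ∩ EA ∥ FC]
2. C_y = 32/3  [FE ∥ CA ∩ EA ∥ FC]
   → C = (-16/3, 32/3)
3. B_x = 8/9  [BF · DE = 274/9 ∩ 2·signedArea(BDF) = -49/3]
4. B_y = 47/9  [BF · DE = 274/9 ∩ 2·signedArea(BDF) = -49/3]
   → B = (8/9, 47/9)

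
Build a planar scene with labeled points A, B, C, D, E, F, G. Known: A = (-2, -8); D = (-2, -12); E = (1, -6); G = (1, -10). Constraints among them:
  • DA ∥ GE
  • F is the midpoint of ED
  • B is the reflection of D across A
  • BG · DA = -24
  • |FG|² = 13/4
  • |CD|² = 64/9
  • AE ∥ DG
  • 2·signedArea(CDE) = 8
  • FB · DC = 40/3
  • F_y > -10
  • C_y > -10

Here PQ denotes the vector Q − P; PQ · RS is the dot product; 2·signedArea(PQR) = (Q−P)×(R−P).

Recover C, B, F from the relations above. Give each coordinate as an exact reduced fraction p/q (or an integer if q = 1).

B = (-2, -4)
C = (-2, -28/3)
F = (-1/2, -9)

1. C_x = -2  [line -6·x + 3·y + 16 = 0 ∩ |CD|² = 64/9]
2. C_y = -28/3  [line -6·x + 3·y + 16 = 0 ∩ |CD|² = 64/9]
   → C = (-2, -28/3)
3. B_x = -2  [B is the reflection of D across A]
4. B_y = -4  [B is the reflection of D across A]
   → B = (-2, -4)
5. F_x = -1/2  [F is the midpoint of ED]
6. F_y = -9  [F is the midpoint of ED]
   → F = (-1/2, -9)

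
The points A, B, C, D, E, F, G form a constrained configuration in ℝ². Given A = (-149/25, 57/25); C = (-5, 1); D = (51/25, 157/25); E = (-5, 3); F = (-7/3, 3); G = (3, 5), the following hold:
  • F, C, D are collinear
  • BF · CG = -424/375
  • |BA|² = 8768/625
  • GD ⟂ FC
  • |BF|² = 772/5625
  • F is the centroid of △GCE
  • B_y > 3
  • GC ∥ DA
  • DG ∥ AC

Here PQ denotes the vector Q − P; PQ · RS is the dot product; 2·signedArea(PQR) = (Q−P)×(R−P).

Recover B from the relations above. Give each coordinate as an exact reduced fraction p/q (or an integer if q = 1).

B = (-297/125, 421/125)

1. B_x = -297/125  [line -8·x + -4·y + -692/125 = 0 ∩ |BF|² = 772/5625]
2. B_y = 421/125  [line -8·x + -4·y + -692/125 = 0 ∩ |BF|² = 772/5625]
   → B = (-297/125, 421/125)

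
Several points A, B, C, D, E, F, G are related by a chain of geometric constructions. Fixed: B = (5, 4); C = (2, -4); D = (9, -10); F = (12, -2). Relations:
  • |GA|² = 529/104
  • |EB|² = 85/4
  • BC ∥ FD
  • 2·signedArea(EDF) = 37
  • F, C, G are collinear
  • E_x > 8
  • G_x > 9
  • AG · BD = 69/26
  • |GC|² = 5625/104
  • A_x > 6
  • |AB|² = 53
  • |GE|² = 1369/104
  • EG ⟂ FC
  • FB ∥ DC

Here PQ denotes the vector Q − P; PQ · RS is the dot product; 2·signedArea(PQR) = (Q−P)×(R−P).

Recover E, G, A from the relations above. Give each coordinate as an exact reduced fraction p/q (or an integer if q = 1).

1. G_x = 479/52  [line 2·x + -10·y + -44 = 0 ∩ |GC|² = 5625/104]
2. G_y = -133/52  [line 2·x + -10·y + -44 = 0 ∩ |GC|² = 5625/104]
   → G = (479/52, -133/52)
3. A_x = 7  [line -4·x + 14·y + 70 = 0 ∩ |AB|² = 53]
4. A_y = -3  [line -4·x + 14·y + 70 = 0 ∩ |AB|² = 53]
   → A = (7, -3)
5. E_x = 17/2  [2·signedArea(EDF) = 37 ∩ EG ⟂ FC]
6. E_y = 1  [2·signedArea(EDF) = 37 ∩ EG ⟂ FC]
   → E = (17/2, 1)

A = (7, -3)
E = (17/2, 1)
G = (479/52, -133/52)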